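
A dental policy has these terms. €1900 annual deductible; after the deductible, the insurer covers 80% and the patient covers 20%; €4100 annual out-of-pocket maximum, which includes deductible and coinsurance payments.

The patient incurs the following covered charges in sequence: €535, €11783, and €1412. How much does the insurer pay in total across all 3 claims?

€9630

Bill 1, €535: fully absorbed by the deductible. Patient pays €535; OOP now €535. Plan pays €535 − €535 = €0.
Bill 2, €11783: €1365 to deductible, leaving €10418; patient's 20% is €2083.60. Cost to patient: €3448.60. OOP to date €3983.60. Insurer: €11783 − €3448.60 = €8334.40.
Bill 3, €1412: deductible met; 20% of €1412 = €282.40. Adding that to €3983.60 gives €4266, past the €4100 cap; patient pays only €4100 − €3983.60 = €116.40. Insurer: €1412 − €116.40 = €1295.60.
Insurer total = bills − patient's total = €13730 − €4100 = €9630.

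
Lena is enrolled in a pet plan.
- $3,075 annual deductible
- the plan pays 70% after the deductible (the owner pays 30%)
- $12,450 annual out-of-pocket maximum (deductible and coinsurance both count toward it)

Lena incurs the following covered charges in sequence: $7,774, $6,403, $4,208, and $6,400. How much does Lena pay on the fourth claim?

$1,920

#1 ($7,774): deductible takes $3,075, $4,699 remains; owner's 30% is $1,409.70. Cost to owner: $4,484.70. OOP to date $4,484.70.
#2 ($6,403): deductible already satisfied, so owner's share is 30% × $6,403 = $1,920.90. Owner pays $1,920.90; OOP now $6,405.60.
#3 ($4,208): deductible met; 30% of $4,208 = $1,262.40. Cost to owner: $1,262.40. OOP to date $7,668.
#4 ($6,400): deductible already satisfied, so owner's share is 30% × $6,400 = $1,920. Owner pays $1,920; OOP now $9,588.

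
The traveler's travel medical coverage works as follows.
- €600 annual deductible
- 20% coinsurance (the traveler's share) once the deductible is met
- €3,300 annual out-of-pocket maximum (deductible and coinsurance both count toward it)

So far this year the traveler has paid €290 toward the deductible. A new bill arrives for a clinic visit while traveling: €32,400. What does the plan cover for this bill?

€29,390

Remaining deductible: €600 − €290 = €310.
After the €310 deductible portion, €32,400 − €310 = €32,090 is subject to coinsurance.
Coinsurance: €32,090 × 20% = €6,418.
So the traveler owes €310 + €6,418 = €6,728 before any cap.
Year-to-date out-of-pocket would reach €290 + €6,728 = €7,018, above the €3,300 maximum, so the traveler pays only €3,300 − €290 = €3,010.
The plan picks up €32,400 − €3,010 = €29,390.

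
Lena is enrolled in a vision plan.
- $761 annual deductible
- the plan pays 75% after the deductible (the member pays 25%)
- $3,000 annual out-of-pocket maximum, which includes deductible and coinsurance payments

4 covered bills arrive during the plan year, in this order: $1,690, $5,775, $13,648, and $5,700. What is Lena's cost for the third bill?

Bill 1, $1,690: deductible takes $761, $929 remains; 25% of $929 = $232.25. Member owes $993.25 (running OOP $993.25).
Bill 2, $5,775: deductible met; 25% of $5,775 = $1,443.75. Member owes $1,443.75 (running OOP $2,437).
Bill 3, $13,648: deductible already satisfied, so member's share is 25% × $13,648 = $3,412. That would push OOP to $5,849, over the $3,000 cap, so member pays $3,000 − $2,437 = $563.

$563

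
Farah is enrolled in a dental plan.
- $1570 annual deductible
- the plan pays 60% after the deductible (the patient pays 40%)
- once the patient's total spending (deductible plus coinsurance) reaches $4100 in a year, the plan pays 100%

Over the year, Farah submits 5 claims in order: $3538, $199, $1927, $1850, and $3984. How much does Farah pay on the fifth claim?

$152.40

Bill 1, $3538: deductible takes $1570, $1968 remains; 40% of $1968 = $787.20. Patient pays $2357.20; OOP now $2357.20.
Bill 2, $199: deductible already satisfied, so patient's share is 40% × $199 = $79.60. Patient pays $79.60; OOP now $2436.80.
Bill 3, $1927: deductible met; 40% of $1927 = $770.80. Cost to patient: $770.80. OOP to date $3207.60.
Bill 4, $1850: 40% coinsurance on $1850 = $740. Cost to patient: $740. OOP to date $3947.60.
Bill 5, $3984: deductible already satisfied, so patient's share is 40% × $3984 = $1593.60. Adding that to $3947.60 gives $5541.20, past the $4100 cap; patient pays only $4100 − $3947.60 = $152.40.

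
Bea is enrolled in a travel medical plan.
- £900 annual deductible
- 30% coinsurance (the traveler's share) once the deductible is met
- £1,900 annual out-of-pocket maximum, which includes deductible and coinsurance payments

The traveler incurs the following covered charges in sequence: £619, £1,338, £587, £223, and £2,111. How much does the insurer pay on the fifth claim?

£1,671.10

Bill 1, £619: entire amount goes to the deductible. Traveler owes £619 (running OOP £619). Insurer: £619 − £619 = £0.
Bill 2, £1,338: deductible takes £281, £1,057 remains; 30% of £1,057 = £317.10. Cost to traveler: £598.10. OOP to date £1,217.10. Plan pays £1,338 − £598.10 = £739.90.
Bill 3, £587: deductible already satisfied, so traveler's share is 30% × £587 = £176.10. Cost to traveler: £176.10. OOP to date £1,393.20. Insurer: £587 − £176.10 = £410.90.
Bill 4, £223: 30% coinsurance on £223 = £66.90. Traveler pays £66.90; OOP now £1,460.10. Plan pays £223 − £66.90 = £156.10.
Bill 5, £2,111: deductible met; 30% of £2,111 = £633.30. OOP would hit £2,093.40 > £1,900, so the cap limits the traveler to £1,900 − £1,460.10 = £439.90. Insurer: £2,111 − £439.90 = £1,671.10.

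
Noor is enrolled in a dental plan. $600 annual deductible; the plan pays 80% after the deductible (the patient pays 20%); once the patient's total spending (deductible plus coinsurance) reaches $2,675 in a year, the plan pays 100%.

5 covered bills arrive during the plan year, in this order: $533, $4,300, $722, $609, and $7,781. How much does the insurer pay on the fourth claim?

$487.20

#1 ($533): fully absorbed by the deductible. Patient pays $533; OOP now $533. Plan pays $533 − $533 = $0.
#2 ($4,300): $67 to deductible, leaving $4,233; coinsurance $4,233 × 20% = $846.60. Patient pays $913.60; OOP now $1,446.60. Plan pays $4,300 − $913.60 = $3,386.40.
#3 ($722): 20% coinsurance on $722 = $144.40. Patient owes $144.40 (running OOP $1,591). Plan pays $722 − $144.40 = $577.60.
#4 ($609): deductible met; 20% of $609 = $121.80. Patient pays $121.80; OOP now $1,712.80. Plan pays $609 − $121.80 = $487.20.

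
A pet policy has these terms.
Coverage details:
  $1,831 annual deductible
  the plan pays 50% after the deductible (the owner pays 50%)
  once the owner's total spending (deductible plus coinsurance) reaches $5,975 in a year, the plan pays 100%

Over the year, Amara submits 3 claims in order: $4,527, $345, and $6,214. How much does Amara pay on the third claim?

Claim 1 — $4,527: $1,831 to deductible, leaving $2,696; owner's 50% is $1,348. Owner owes $3,179 (running OOP $3,179).
Claim 2 — $345: 50% coinsurance on $345 = $172.50. Owner pays $172.50; OOP now $3,351.50.
Claim 3 — $6,214: 50% coinsurance on $6,214 = $3,107. Adding that to $3,351.50 gives $6,458.50, past the $5,975 cap; owner pays only $5,975 − $3,351.50 = $2,623.50.

$2,623.50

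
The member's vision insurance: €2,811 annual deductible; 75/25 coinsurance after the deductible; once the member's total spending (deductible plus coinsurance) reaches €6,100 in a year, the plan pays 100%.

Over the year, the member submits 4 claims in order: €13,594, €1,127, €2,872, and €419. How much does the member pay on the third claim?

€311.50

Bill 1, €13,594: €2,811 to deductible, leaving €10,783; coinsurance €10,783 × 25% = €2,695.75. Cost to member: €5,506.75. OOP to date €5,506.75.
Bill 2, €1,127: 25% coinsurance on €1,127 = €281.75. Member pays €281.75; OOP now €5,788.50.
Bill 3, €2,872: deductible already satisfied, so member's share is 25% × €2,872 = €718. Adding that to €5,788.50 gives €6,506.50, past the €6,100 cap; member pays only €6,100 − €5,788.50 = €311.50.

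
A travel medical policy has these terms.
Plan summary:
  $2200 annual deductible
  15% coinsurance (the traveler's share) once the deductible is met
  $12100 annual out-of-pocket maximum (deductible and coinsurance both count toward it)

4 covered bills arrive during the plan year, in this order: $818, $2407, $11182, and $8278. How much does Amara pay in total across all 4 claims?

Claim 1 ($818): fully absorbed by the deductible. Traveler owes $818 (running OOP $818).
Claim 2 ($2407): $1382 finishes the deductible; $1025 goes to coinsurance; coinsurance $1025 × 15% = $153.75. Traveler owes $1535.75 (running OOP $2353.75).
Claim 3 ($11182): 15% coinsurance on $11182 = $1677.30. Traveler owes $1677.30 (running OOP $4031.05).
Claim 4 ($8278): deductible met; 15% of $8278 = $1241.70. Traveler owes $1241.70 (running OOP $5272.75).
Summing the traveler's payments: $818 + $1535.75 + $1677.30 + $1241.70 = $5272.75.

$5272.75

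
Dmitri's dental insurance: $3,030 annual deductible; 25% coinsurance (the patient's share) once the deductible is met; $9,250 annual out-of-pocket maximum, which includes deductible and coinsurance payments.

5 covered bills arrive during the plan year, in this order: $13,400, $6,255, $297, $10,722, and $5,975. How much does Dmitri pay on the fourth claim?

$1,989.50

#1 ($13,400): $3,030 to deductible, leaving $10,370; 25% of $10,370 = $2,592.50. Cost to patient: $5,622.50. OOP to date $5,622.50.
#2 ($6,255): 25% coinsurance on $6,255 = $1,563.75. Patient pays $1,563.75; OOP now $7,186.25.
#3 ($297): deductible already satisfied, so patient's share is 25% × $297 = $74.25. Patient pays $74.25; OOP now $7,260.50.
#4 ($10,722): deductible met; 25% of $10,722 = $2,680.50. OOP would hit $9,941 > $9,250, so the cap limits the patient to $9,250 − $7,260.50 = $1,989.50.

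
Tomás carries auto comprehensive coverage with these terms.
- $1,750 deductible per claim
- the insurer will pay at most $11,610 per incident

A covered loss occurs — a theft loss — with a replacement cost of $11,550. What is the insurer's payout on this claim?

$9,800

After the deductible, $11,550 − $1,750 = $9,800 remains.
That's under the $11,610 cap, so the insurer reimburses the full $9,800.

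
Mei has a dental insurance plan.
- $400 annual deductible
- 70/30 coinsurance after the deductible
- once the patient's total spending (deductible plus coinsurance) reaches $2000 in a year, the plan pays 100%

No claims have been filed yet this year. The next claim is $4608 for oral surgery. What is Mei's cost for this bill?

$1662.40

Deductible not yet touched, so the first $400 of the bill goes to the deductible.
The remaining $4208 (= $4608 − $400) moves to coinsurance.
30% of $4208 = $1262.40 falls to the patient.
So the patient owes $400 + $1262.40 = $1662.40 before any cap.
Cumulative spending $0 + $1662.40 = $1662.40 stays under the $2000 maximum.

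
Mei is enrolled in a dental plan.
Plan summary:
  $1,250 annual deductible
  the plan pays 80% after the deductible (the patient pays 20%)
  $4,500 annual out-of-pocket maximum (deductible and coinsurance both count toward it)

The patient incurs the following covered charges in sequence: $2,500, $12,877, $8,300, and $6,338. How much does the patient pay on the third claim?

#1 ($2,500): deductible takes $1,250, $1,250 remains; patient's 20% is $250. Patient pays $1,500; OOP now $1,500.
#2 ($12,877): deductible already satisfied, so patient's share is 20% × $12,877 = $2,575.40. Patient pays $2,575.40; OOP now $4,075.40.
#3 ($8,300): deductible met; 20% of $8,300 = $1,660. OOP would hit $5,735.40 > $4,500, so the cap limits the patient to $4,500 − $4,075.40 = $424.60.

$424.60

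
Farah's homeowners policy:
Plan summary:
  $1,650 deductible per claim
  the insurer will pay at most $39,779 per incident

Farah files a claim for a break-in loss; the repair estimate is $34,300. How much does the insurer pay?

$32,650

Less the $1,650 deductible: $34,300 − $1,650 = $32,650.
$32,650 is within the $39,779 limit, so the insurer pays $32,650.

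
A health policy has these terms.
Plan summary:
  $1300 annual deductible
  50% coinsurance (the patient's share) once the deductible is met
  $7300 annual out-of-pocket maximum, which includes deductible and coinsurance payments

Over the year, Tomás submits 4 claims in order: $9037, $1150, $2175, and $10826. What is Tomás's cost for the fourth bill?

Bill 1, $9037: deductible takes $1300, $7737 remains; patient's 50% is $3868.50. Cost to patient: $5168.50. OOP to date $5168.50.
Bill 2, $1150: deductible met; 50% of $1150 = $575. Patient pays $575; OOP now $5743.50.
Bill 3, $2175: deductible already satisfied, so patient's share is 50% × $2175 = $1087.50. Patient owes $1087.50 (running OOP $6831).
Bill 4, $10826: deductible met; 50% of $10826 = $5413. That would push OOP to $12244, over the $7300 cap, so patient pays $7300 − $6831 = $469.

$469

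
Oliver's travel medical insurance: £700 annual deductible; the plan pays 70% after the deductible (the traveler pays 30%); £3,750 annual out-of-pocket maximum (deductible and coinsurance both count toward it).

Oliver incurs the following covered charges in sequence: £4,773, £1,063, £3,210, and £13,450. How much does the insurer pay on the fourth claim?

Claim 1 — £4,773: £700 finishes the deductible; £4,073 goes to coinsurance; 30% of £4,073 = £1,221.90. Cost to traveler: £1,921.90. OOP to date £1,921.90. Insurer: £4,773 − £1,921.90 = £2,851.10.
Claim 2 — £1,063: deductible already satisfied, so traveler's share is 30% × £1,063 = £318.90. Cost to traveler: £318.90. OOP to date £2,240.80. Plan pays £1,063 − £318.90 = £744.10.
Claim 3 — £3,210: 30% coinsurance on £3,210 = £963. Traveler pays £963; OOP now £3,203.80. Plan pays £3,210 − £963 = £2,247.
Claim 4 — £13,450: 30% coinsurance on £13,450 = £4,035. Adding that to £3,203.80 gives £7,238.80, past the £3,750 cap; traveler pays only £3,750 − £3,203.80 = £546.20. Plan pays £13,450 − £546.20 = £12,903.80.

£12,903.80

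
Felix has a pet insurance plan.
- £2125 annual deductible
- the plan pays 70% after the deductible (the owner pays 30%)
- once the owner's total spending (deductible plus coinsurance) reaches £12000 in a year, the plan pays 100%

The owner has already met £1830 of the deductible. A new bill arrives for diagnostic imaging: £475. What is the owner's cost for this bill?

£349

Remaining deductible: £2125 − £1830 = £295.
That leaves £475 − £295 = £180 for coinsurance.
Owner's 30% share of £180 is £54.
That puts the owner's cost at £295 + £54 = £349 before any cap.
Year-to-date out-of-pocket becomes £1830 + £349 = £2179, still under the £12000 maximum, so no cap applies.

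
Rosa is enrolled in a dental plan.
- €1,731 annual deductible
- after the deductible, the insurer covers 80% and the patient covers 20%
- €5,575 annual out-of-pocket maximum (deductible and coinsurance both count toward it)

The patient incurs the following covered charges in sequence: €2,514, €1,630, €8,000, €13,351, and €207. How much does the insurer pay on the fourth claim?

€11,589.60

Claim 1 (€2,514): €1,731 finishes the deductible; €783 goes to coinsurance; patient's 20% is €156.60. Cost to patient: €1,887.60. OOP to date €1,887.60. Insurer: €2,514 − €1,887.60 = €626.40.
Claim 2 (€1,630): deductible already satisfied, so patient's share is 20% × €1,630 = €326. Patient owes €326 (running OOP €2,213.60). Plan pays €1,630 − €326 = €1,304.
Claim 3 (€8,000): deductible met; 20% of €8,000 = €1,600. Cost to patient: €1,600. OOP to date €3,813.60. Insurer: €8,000 − €1,600 = €6,400.
Claim 4 (€13,351): 20% coinsurance on €13,351 = €2,670.20. That would push OOP to €6,483.80, over the €5,575 cap, so patient pays €5,575 − €3,813.60 = €1,761.40. Plan pays €13,351 − €1,761.40 = €11,589.60.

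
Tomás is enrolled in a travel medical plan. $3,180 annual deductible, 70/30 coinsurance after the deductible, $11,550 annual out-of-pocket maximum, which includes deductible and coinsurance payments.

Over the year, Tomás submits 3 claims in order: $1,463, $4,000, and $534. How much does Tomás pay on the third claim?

$160.20

#1 ($1,463): fully absorbed by the deductible. Cost to traveler: $1,463. OOP to date $1,463.
#2 ($4,000): $1,717 to deductible, leaving $2,283; coinsurance $2,283 × 30% = $684.90. Traveler owes $2,401.90 (running OOP $3,864.90).
#3 ($534): deductible met; 30% of $534 = $160.20. Traveler pays $160.20; OOP now $4,025.10.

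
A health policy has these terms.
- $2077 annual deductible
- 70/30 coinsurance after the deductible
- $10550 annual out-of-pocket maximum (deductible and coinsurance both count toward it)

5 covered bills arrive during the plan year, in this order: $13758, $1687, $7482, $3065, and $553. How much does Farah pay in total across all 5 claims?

Claim 1 ($13758): $2077 finishes the deductible; $11681 goes to coinsurance; coinsurance $11681 × 30% = $3504.30. Cost to patient: $5581.30. OOP to date $5581.30.
Claim 2 ($1687): 30% coinsurance on $1687 = $506.10. Cost to patient: $506.10. OOP to date $6087.40.
Claim 3 ($7482): 30% coinsurance on $7482 = $2244.60. Patient pays $2244.60; OOP now $8332.
Claim 4 ($3065): deductible already satisfied, so patient's share is 30% × $3065 = $919.50. Patient owes $919.50 (running OOP $9251.50).
Claim 5 ($553): deductible already satisfied, so patient's share is 30% × $553 = $165.90. Patient pays $165.90; OOP now $9417.40.
Total paid by the patient: $5581.30 + $506.10 + $2244.60 + $919.50 + $165.90 = $9417.40.

$9417.40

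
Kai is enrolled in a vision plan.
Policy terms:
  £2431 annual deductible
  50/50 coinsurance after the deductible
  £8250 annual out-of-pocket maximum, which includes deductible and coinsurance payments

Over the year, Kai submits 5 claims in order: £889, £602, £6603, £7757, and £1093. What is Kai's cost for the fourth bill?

£2987.50

Bill 1, £889: entire amount goes to the deductible. Member pays £889; OOP now £889.
Bill 2, £602: all of it applies to the deductible. Member owes £602 (running OOP £1491).
Bill 3, £6603: £940 to deductible, leaving £5663; 50% of £5663 = £2831.50. Member owes £3771.50 (running OOP £5262.50).
Bill 4, £7757: deductible already satisfied, so member's share is 50% × £7757 = £3878.50. OOP would hit £9141 > £8250, so the cap limits the member to £8250 − £5262.50 = £2987.50.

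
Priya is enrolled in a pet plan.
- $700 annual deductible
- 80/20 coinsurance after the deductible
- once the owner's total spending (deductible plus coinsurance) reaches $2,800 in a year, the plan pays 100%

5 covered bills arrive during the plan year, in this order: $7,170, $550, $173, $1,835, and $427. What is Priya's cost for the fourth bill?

Bill 1, $7,170: deductible takes $700, $6,470 remains; 20% of $6,470 = $1,294. Cost to owner: $1,994. OOP to date $1,994.
Bill 2, $550: 20% coinsurance on $550 = $110. Owner pays $110; OOP now $2,104.
Bill 3, $173: 20% coinsurance on $173 = $34.60. Owner owes $34.60 (running OOP $2,138.60).
Bill 4, $1,835: deductible met; 20% of $1,835 = $367. Cost to owner: $367. OOP to date $2,505.60.

$367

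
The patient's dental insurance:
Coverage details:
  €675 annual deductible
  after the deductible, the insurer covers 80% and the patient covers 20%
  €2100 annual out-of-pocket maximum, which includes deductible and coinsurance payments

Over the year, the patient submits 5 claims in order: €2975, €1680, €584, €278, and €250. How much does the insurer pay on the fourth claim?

€222.40

Bill 1, €2975: €675 finishes the deductible; €2300 goes to coinsurance; 20% of €2300 = €460. Patient owes €1135 (running OOP €1135). Insurer: €2975 − €1135 = €1840.
Bill 2, €1680: deductible met; 20% of €1680 = €336. Patient pays €336; OOP now €1471. Insurer: €1680 − €336 = €1344.
Bill 3, €584: deductible met; 20% of €584 = €116.80. Patient pays €116.80; OOP now €1587.80. Insurer: €584 − €116.80 = €467.20.
Bill 4, €278: deductible already satisfied, so patient's share is 20% × €278 = €55.60. Cost to patient: €55.60. OOP to date €1643.40. Plan pays €278 − €55.60 = €222.40.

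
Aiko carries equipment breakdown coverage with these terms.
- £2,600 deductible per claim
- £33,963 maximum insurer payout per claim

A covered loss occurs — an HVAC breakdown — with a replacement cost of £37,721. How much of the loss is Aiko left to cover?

Less the £2,600 deductible: £37,721 − £2,600 = £35,121.
Since £35,121 > £33,963, the payout is capped at £33,963.
Business owner's share is the uncovered remainder: £37,721 − £33,963 = £3,758.

£3,758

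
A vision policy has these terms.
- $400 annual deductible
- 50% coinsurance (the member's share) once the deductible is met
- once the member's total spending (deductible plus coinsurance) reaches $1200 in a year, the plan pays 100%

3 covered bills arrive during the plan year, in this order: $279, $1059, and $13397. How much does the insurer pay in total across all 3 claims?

$13535

Claim 1 ($279): all of it applies to the deductible. Member pays $279; OOP now $279. Insurer: $279 − $279 = $0.
Claim 2 ($1059): $121 to deductible, leaving $938; coinsurance $938 × 50% = $469. Cost to member: $590. OOP to date $869. Plan pays $1059 − $590 = $469.
Claim 3 ($13397): deductible already satisfied, so member's share is 50% × $13397 = $6698.50. OOP would hit $7567.50 > $1200, so the cap limits the member to $1200 − $869 = $331. Plan pays $13397 − $331 = $13066.
Insurer total: $0 + $469 + $13066 = $13535.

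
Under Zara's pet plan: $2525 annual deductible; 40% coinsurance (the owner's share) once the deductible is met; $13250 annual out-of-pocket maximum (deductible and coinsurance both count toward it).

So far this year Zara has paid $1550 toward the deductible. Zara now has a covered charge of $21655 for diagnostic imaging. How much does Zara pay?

$9247

Remaining deductible: $2525 − $1550 = $975.
The remaining $20680 (= $21655 − $975) moves to coinsurance.
40% of $20680 = $8272 falls to the owner.
So the owner owes $975 + $8272 = $9247 before any cap.
Year-to-date out-of-pocket becomes $1550 + $9247 = $10797, still under the $13250 maximum, so no cap applies.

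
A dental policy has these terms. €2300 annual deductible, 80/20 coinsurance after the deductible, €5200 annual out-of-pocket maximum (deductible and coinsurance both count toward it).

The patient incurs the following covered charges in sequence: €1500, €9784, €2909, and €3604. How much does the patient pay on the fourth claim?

Bill 1, €1500: all of it applies to the deductible. Patient pays €1500; OOP now €1500.
Bill 2, €9784: deductible takes €800, €8984 remains; 20% of €8984 = €1796.80. Patient pays €2596.80; OOP now €4096.80.
Bill 3, €2909: deductible already satisfied, so patient's share is 20% × €2909 = €581.80. Patient owes €581.80 (running OOP €4678.60).
Bill 4, €3604: deductible already satisfied, so patient's share is 20% × €3604 = €720.80. OOP would hit €5399.40 > €5200, so the cap limits the patient to €5200 − €4678.60 = €521.40.

€521.40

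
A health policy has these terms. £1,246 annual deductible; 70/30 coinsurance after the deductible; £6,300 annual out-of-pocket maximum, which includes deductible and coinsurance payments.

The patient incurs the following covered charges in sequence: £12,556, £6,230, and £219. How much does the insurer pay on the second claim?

#1 (£12,556): £1,246 finishes the deductible; £11,310 goes to coinsurance; patient's 30% is £3,393. Cost to patient: £4,639. OOP to date £4,639. Plan pays £12,556 − £4,639 = £7,917.
#2 (£6,230): 30% coinsurance on £6,230 = £1,869. Adding that to £4,639 gives £6,508, past the £6,300 cap; patient pays only £6,300 − £4,639 = £1,661. Insurer: £6,230 − £1,661 = £4,569.

£4,569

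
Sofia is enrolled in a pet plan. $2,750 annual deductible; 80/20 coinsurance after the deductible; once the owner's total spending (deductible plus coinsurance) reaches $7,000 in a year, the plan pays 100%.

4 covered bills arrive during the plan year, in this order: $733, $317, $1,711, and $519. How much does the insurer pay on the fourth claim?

Claim 1 ($733): fully absorbed by the deductible. Cost to owner: $733. OOP to date $733. Insurer: $733 − $733 = $0.
Claim 2 ($317): all of it applies to the deductible. Owner pays $317; OOP now $1,050. Insurer: $317 − $317 = $0.
Claim 3 ($1,711): $1,700 to deductible, leaving $11; 20% of $11 = $2.20. Owner owes $1,702.20 (running OOP $2,752.20). Plan pays $1,711 − $1,702.20 = $8.80.
Claim 4 ($519): 20% coinsurance on $519 = $103.80. Cost to owner: $103.80. OOP to date $2,856. Insurer: $519 − $103.80 = $415.20.

$415.20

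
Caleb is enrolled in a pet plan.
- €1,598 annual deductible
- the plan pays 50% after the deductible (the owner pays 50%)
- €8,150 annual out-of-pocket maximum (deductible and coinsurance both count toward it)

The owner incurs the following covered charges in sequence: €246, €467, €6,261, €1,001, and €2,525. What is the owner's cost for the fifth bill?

€1,262.50

Bill 1, €246: all of it applies to the deductible. Owner pays €246; OOP now €246.
Bill 2, €467: all of it applies to the deductible. Owner owes €467 (running OOP €713).
Bill 3, €6,261: deductible takes €885, €5,376 remains; coinsurance €5,376 × 50% = €2,688. Owner owes €3,573 (running OOP €4,286).
Bill 4, €1,001: 50% coinsurance on €1,001 = €500.50. Owner owes €500.50 (running OOP €4,786.50).
Bill 5, €2,525: 50% coinsurance on €2,525 = €1,262.50. Owner owes €1,262.50 (running OOP €6,049).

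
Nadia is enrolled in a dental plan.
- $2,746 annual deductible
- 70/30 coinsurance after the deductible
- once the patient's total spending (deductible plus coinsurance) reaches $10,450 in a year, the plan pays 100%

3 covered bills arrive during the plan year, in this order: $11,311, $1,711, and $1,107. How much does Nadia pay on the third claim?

$332.10

Claim 1 ($11,311): deductible takes $2,746, $8,565 remains; coinsurance $8,565 × 30% = $2,569.50. Cost to patient: $5,315.50. OOP to date $5,315.50.
Claim 2 ($1,711): deductible already satisfied, so patient's share is 30% × $1,711 = $513.30. Patient owes $513.30 (running OOP $5,828.80).
Claim 3 ($1,107): deductible already satisfied, so patient's share is 30% × $1,107 = $332.10. Cost to patient: $332.10. OOP to date $6,160.90.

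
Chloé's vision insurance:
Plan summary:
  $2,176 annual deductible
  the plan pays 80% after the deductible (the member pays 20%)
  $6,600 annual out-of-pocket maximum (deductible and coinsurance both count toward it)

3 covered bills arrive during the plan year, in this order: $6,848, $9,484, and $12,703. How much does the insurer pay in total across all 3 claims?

$22,435

Bill 1, $6,848: deductible takes $2,176, $4,672 remains; 20% of $4,672 = $934.40. Member pays $3,110.40; OOP now $3,110.40. Plan pays $6,848 − $3,110.40 = $3,737.60.
Bill 2, $9,484: deductible already satisfied, so member's share is 20% × $9,484 = $1,896.80. Member pays $1,896.80; OOP now $5,007.20. Insurer: $9,484 − $1,896.80 = $7,587.20.
Bill 3, $12,703: deductible met; 20% of $12,703 = $2,540.60. OOP would hit $7,547.80 > $6,600, so the cap limits the member to $6,600 − $5,007.20 = $1,592.80. Insurer: $12,703 − $1,592.80 = $11,110.20.
Insurer total: $3,737.60 + $7,587.20 + $11,110.20 = $22,435.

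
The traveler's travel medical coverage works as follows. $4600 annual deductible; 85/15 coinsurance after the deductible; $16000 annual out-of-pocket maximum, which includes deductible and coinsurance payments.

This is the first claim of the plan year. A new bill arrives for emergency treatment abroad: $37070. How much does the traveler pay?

Nothing has been paid toward the $4600 deductible, so the first $4600 of this charge is applied there.
The remaining $32470 (= $37070 − $4600) moves to coinsurance.
Coinsurance: $32470 × 15% = $4870.50.
Traveler responsibility before any cap: $4600 + $4870.50 = $9470.50.
Total out-of-pocket so far would be $0 + $9470.50 = $9470.50, below the $16000 cap — no reduction.

$9470.50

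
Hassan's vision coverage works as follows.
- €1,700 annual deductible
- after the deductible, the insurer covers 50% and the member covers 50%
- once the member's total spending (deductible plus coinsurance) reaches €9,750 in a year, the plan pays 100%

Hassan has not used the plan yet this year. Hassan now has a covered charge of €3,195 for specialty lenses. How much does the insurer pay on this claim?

€747.50

Nothing has been paid toward the €1,700 deductible, so the first €1,700 of this charge is applied there.
The remaining €1,495 (= €3,195 − €1,700) moves to coinsurance.
Coinsurance: €1,495 × 50% = €747.50.
So the member owes €1,700 + €747.50 = €2,447.50 before any cap.
Total out-of-pocket so far would be €0 + €2,447.50 = €2,447.50, below the €9,750 cap — no reduction.
The insurer covers the remainder: €3,195 − €2,447.50 = €747.50.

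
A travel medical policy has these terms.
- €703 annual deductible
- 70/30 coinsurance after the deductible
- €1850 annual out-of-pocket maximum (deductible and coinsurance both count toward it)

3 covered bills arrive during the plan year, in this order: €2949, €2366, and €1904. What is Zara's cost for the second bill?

€473.20

Claim 1 — €2949: €703 finishes the deductible; €2246 goes to coinsurance; 30% of €2246 = €673.80. Traveler owes €1376.80 (running OOP €1376.80).
Claim 2 — €2366: 30% coinsurance on €2366 = €709.80. OOP would hit €2086.60 > €1850, so the cap limits the traveler to €1850 − €1376.80 = €473.20.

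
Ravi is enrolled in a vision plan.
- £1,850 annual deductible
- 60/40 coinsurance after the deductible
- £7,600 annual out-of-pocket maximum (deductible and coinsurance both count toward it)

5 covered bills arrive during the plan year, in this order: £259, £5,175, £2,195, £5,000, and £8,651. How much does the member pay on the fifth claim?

Bill 1, £259: all of it applies to the deductible. Cost to member: £259. OOP to date £259.
Bill 2, £5,175: £1,591 finishes the deductible; £3,584 goes to coinsurance; coinsurance £3,584 × 40% = £1,433.60. Cost to member: £3,024.60. OOP to date £3,283.60.
Bill 3, £2,195: 40% coinsurance on £2,195 = £878. Member owes £878 (running OOP £4,161.60).
Bill 4, £5,000: deductible already satisfied, so member's share is 40% × £5,000 = £2,000. Member pays £2,000; OOP now £6,161.60.
Bill 5, £8,651: deductible already satisfied, so member's share is 40% × £8,651 = £3,460.40. Adding that to £6,161.60 gives £9,622, past the £7,600 cap; member pays only £7,600 − £6,161.60 = £1,438.40.

£1,438.40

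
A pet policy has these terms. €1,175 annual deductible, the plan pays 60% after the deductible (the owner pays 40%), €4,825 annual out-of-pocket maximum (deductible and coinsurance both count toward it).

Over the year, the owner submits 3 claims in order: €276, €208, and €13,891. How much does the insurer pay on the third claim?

€9,550

Bill 1, €276: entire amount goes to the deductible. Owner pays €276; OOP now €276. Plan pays €276 − €276 = €0.
Bill 2, €208: fully absorbed by the deductible. Cost to owner: €208. OOP to date €484. Insurer: €208 − €208 = €0.
Bill 3, €13,891: deductible takes €691, €13,200 remains; 40% of €13,200 = €5,280. Claim cost before the cap: €691 + €5,280 = €5,971. Adding that to €484 gives €6,455, past the €4,825 cap; owner pays only €4,825 − €484 = €4,341. Insurer: €13,891 − €4,341 = €9,550.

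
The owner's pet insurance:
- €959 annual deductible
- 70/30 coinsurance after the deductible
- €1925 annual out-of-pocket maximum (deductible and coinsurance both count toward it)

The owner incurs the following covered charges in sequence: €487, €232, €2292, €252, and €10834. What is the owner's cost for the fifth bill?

€274.80

Bill 1, €487: all of it applies to the deductible. Owner owes €487 (running OOP €487).
Bill 2, €232: all of it applies to the deductible. Owner owes €232 (running OOP €719).
Bill 3, €2292: €240 to deductible, leaving €2052; owner's 30% is €615.60. Owner owes €855.60 (running OOP €1574.60).
Bill 4, €252: deductible met; 30% of €252 = €75.60. Cost to owner: €75.60. OOP to date €1650.20.
Bill 5, €10834: deductible already satisfied, so owner's share is 30% × €10834 = €3250.20. Adding that to €1650.20 gives €4900.40, past the €1925 cap; owner pays only €1925 − €1650.20 = €274.80.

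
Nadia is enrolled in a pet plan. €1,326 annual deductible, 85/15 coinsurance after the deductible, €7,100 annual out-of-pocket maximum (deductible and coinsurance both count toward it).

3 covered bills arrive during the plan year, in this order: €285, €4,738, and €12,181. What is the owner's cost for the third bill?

Bill 1, €285: all of it applies to the deductible. Cost to owner: €285. OOP to date €285.
Bill 2, €4,738: €1,041 to deductible, leaving €3,697; coinsurance €3,697 × 15% = €554.55. Cost to owner: €1,595.55. OOP to date €1,880.55.
Bill 3, €12,181: deductible already satisfied, so owner's share is 15% × €12,181 = €1,827.15. Cost to owner: €1,827.15. OOP to date €3,707.70.

€1,827.15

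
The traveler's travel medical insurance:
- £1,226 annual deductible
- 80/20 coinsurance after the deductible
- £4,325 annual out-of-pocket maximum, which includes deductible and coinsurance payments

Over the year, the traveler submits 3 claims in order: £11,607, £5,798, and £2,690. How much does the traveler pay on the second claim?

Claim 1 — £11,607: deductible takes £1,226, £10,381 remains; coinsurance £10,381 × 20% = £2,076.20. Traveler pays £3,302.20; OOP now £3,302.20.
Claim 2 — £5,798: deductible already satisfied, so traveler's share is 20% × £5,798 = £1,159.60. Adding that to £3,302.20 gives £4,461.80, past the £4,325 cap; traveler pays only £4,325 − £3,302.20 = £1,022.80.

£1,022.80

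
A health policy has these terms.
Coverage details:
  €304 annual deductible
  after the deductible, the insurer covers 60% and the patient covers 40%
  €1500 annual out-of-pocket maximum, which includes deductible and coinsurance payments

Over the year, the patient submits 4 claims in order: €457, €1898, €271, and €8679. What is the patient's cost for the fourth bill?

€267.20

Bill 1, €457: €304 to deductible, leaving €153; patient's 40% is €61.20. Cost to patient: €365.20. OOP to date €365.20.
Bill 2, €1898: 40% coinsurance on €1898 = €759.20. Cost to patient: €759.20. OOP to date €1124.40.
Bill 3, €271: deductible met; 40% of €271 = €108.40. Cost to patient: €108.40. OOP to date €1232.80.
Bill 4, €8679: deductible already satisfied, so patient's share is 40% × €8679 = €3471.60. OOP would hit €4704.40 > €1500, so the cap limits the patient to €1500 − €1232.80 = €267.20.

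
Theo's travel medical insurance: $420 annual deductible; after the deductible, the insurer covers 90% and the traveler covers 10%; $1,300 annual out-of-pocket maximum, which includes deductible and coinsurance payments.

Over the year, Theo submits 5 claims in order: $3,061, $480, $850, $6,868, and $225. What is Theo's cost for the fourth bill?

$482.90

Claim 1 ($3,061): $420 finishes the deductible; $2,641 goes to coinsurance; 10% of $2,641 = $264.10. Traveler pays $684.10; OOP now $684.10.
Claim 2 ($480): 10% coinsurance on $480 = $48. Traveler pays $48; OOP now $732.10.
Claim 3 ($850): 10% coinsurance on $850 = $85. Traveler pays $85; OOP now $817.10.
Claim 4 ($6,868): deductible already satisfied, so traveler's share is 10% × $6,868 = $686.80. OOP would hit $1,503.90 > $1,300, so the cap limits the traveler to $1,300 − $817.10 = $482.90.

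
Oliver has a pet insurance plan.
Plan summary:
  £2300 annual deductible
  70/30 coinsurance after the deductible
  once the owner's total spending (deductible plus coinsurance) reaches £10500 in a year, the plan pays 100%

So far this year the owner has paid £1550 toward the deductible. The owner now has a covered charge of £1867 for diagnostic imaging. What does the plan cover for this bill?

Deductible still to meet: £2300 − £1550 = £750.
The remaining £1117 (= £1867 − £750) moves to coinsurance.
Coinsurance: £1117 × 30% = £335.10.
That puts the owner's cost at £750 + £335.10 = £1085.10 before any cap.
Total out-of-pocket so far would be £1550 + £1085.10 = £2635.10, below the £10500 cap — no reduction.
Insurer pays the balance: £1867 − £1085.10 = £781.90.

£781.90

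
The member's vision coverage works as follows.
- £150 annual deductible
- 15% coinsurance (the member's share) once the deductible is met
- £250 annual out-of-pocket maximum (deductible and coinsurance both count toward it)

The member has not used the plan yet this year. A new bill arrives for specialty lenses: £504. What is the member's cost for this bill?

£203.10

Nothing has been paid toward the £150 deductible, so the first £150 of this charge is applied there.
After the £150 deductible portion, £504 − £150 = £354 is subject to coinsurance.
Member's 15% share of £354 is £53.10.
That puts the member's cost at £150 + £53.10 = £203.10 before any cap.
Total out-of-pocket so far would be £0 + £203.10 = £203.10, below the £250 cap — no reduction.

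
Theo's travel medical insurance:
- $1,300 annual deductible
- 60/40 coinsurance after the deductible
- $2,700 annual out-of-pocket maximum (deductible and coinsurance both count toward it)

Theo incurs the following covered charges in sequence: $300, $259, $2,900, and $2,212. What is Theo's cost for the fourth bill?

$536.40

#1 ($300): all of it applies to the deductible. Traveler owes $300 (running OOP $300).
#2 ($259): entire amount goes to the deductible. Traveler owes $259 (running OOP $559).
#3 ($2,900): $741 finishes the deductible; $2,159 goes to coinsurance; traveler's 40% is $863.60. Traveler pays $1,604.60; OOP now $2,163.60.
#4 ($2,212): 40% coinsurance on $2,212 = $884.80. OOP would hit $3,048.40 > $2,700, so the cap limits the traveler to $2,700 − $2,163.60 = $536.40.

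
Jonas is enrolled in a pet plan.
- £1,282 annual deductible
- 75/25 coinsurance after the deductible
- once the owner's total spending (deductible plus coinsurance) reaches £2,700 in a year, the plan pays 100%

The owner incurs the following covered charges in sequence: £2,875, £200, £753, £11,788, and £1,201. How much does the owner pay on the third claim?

£188.25

Claim 1 (£2,875): deductible takes £1,282, £1,593 remains; coinsurance £1,593 × 25% = £398.25. Cost to owner: £1,680.25. OOP to date £1,680.25.
Claim 2 (£200): 25% coinsurance on £200 = £50. Owner owes £50 (running OOP £1,730.25).
Claim 3 (£753): 25% coinsurance on £753 = £188.25. Owner owes £188.25 (running OOP £1,918.50).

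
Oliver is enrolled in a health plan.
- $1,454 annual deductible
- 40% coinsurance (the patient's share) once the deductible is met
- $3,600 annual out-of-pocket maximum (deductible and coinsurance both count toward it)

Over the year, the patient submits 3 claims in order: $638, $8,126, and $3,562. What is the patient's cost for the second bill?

$2,962

Claim 1 ($638): fully absorbed by the deductible. Patient pays $638; OOP now $638.
Claim 2 ($8,126): $816 to deductible, leaving $7,310; patient's 40% is $2,924. Claim cost before the cap: $816 + $2,924 = $3,740. OOP would hit $4,378 > $3,600, so the cap limits the patient to $3,600 − $638 = $2,962.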